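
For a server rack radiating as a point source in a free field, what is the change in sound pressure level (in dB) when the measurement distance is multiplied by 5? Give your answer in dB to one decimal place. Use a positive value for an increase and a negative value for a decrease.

Point-source spreading: ΔL = −20·log₁₀(r₂/r₁).
ΔL = −20·log₁₀(5) = -13.98 dB.

-14.0 dB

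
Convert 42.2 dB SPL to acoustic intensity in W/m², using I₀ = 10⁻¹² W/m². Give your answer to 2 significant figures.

1.7e-08 W/m²

I/I₀ = 10^(42.2/10) = 1.66e+04, so I = 1.66e+04 × 10⁻¹² W/m².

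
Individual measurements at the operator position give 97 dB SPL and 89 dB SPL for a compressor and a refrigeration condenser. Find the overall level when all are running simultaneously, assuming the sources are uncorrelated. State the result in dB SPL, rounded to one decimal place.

97.6 dB SPL

Incoherent sources combine by intensity addition: L_total = 10·log₁₀(Σ 10^(L_i/10)).
Σ 10^(L/10) = 10^(97/10) + 10^(89/10) = 5.806e+09.
L_total = 10·log₁₀(5.806e+09) = 97.64 dB SPL.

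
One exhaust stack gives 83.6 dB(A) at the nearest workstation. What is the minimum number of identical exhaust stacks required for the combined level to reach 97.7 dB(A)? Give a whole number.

The shortfall is 97.7 − 83.6 = 14.1 dB, and N units add 10·log₁₀ N, so need 10·log₁₀ N ≥ 14.1.
N ≥ 10^(14.1/10) = 25.704, so N = 26.

26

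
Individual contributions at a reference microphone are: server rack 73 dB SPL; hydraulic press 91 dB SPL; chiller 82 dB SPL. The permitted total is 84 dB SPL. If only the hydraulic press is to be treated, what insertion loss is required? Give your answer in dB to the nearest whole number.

12 dB

Fixed contribution from the other sources: Σ 10^(L/10) = 10^(73/10) + 10^(82/10) = 1.784e+08 (82.51 dB SPL).
The limit corresponds to 10^(84/10) = 2.512e+08; subtracting the fixed part leaves 7.275e+07 for the hydraulic press, i.e. 78.62 dB SPL.
Required insertion loss = 91 − 78.62 = 12.38 dB.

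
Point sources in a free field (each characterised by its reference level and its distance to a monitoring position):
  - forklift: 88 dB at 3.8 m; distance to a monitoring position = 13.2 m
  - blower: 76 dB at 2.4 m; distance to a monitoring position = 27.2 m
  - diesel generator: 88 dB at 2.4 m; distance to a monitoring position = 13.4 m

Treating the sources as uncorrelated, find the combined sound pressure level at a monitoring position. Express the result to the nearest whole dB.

79 dB

Apply inverse-square spreading to bring every level to the receiver, then sum 10^(L/10).
forklift: 88 − 20·log₁₀(13.2/3.8) = 88 − 10.82 = 77.18 dB.
blower: 76 − 20·log₁₀(27.2/2.4) = 76 − 21.09 = 54.91 dB.
diesel generator: 88 − 20·log₁₀(13.4/2.4) = 88 − 14.94 = 73.06 dB.
Σ 10^(L/10) = 7.284e+07 → L_total = 10·log₁₀(7.284e+07) = 78.62 dB.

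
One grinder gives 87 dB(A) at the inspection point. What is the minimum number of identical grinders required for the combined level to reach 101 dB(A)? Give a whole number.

26

Need L₁ + 10·log₁₀ N ≥ 101, i.e. log₁₀ N ≥ 1.40.
N ≥ 10^(14.0/10) = 25.119, so N = 26.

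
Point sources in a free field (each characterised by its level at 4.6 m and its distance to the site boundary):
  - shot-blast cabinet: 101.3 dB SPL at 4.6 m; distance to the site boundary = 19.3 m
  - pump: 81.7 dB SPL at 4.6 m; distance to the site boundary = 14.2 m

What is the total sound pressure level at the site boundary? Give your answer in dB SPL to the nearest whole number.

Propagate each source to the receiver with L = L_ref − 20·log₁₀(r/r_ref), then add intensities.
shot-blast cabinet: 101.3 − 20·log₁₀(19.3/4.6) = 101.3 − 12.46 = 88.84 dB SPL.
pump: 81.7 − 20·log₁₀(14.2/4.6) = 81.7 − 9.79 = 71.91 dB SPL.
Σ 10^(L/10) = 7.818e+08 → L_total = 10·log₁₀(7.818e+08) = 88.93 dB SPL.

89 dB SPL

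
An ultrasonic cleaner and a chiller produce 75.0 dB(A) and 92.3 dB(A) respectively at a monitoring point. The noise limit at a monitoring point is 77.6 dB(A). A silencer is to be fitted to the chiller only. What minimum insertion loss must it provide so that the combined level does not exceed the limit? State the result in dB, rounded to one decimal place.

The untreated sources together contribute 10^(75.0/10) = 3.162e+07, i.e. 75.00 dB(A).
To meet 77.6 dB(A) overall, the treated chiller may contribute at most 10^(77.6/10) − 3.162e+07 = 2.592e+07, i.e. 74.14 dB(A).
So the chiller must be reduced from 92.3 to 74.14 dB(A): IL = 18.16 dB.

18.2 dB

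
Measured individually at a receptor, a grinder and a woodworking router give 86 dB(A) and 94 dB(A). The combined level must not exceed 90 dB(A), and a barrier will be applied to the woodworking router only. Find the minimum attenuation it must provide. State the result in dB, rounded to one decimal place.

Everything except the woodworking router sums to 10^(86/10) = 3.981e+08 in linear terms, 86.00 dB(A).
The limit corresponds to 10^(90/10) = 1.000e+09; subtracting the fixed part leaves 6.019e+08 for the woodworking router, i.e. 87.80 dB(A).
So the woodworking router must be reduced from 94 to 87.80 dB(A): IL = 6.20 dB.

6.2 dB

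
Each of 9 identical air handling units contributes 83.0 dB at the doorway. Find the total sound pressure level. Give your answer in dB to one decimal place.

92.5 dB

L_total = L₁ + 10·log₁₀ N for N identical incoherent sources.
L_total = 83.0 + 10·log₁₀(9) = 83.0 + 9.542 = 92.54 dB.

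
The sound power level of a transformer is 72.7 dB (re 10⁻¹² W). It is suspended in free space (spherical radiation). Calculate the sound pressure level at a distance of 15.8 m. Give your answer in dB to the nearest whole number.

38 dB

The power spreads over a sphere of area 4π·r², so L_p = L_w − 10·log₁₀(4π·r²).
4π·r² = 3137 m², 10·log₁₀ of that is 34.965 dB.
L_p = 72.7 − 34.965 = 37.73 dB.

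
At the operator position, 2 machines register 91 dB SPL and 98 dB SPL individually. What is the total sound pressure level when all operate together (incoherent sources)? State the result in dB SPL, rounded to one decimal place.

98.8 dB SPL

Incoherent sources combine by intensity addition: L_total = 10·log₁₀(Σ 10^(L_i/10)).
Σ 10^(L/10) = 10^(91/10) + 10^(98/10) = 7.568e+09.
L_total = 10·log₁₀(7.568e+09) = 98.79 dB SPL.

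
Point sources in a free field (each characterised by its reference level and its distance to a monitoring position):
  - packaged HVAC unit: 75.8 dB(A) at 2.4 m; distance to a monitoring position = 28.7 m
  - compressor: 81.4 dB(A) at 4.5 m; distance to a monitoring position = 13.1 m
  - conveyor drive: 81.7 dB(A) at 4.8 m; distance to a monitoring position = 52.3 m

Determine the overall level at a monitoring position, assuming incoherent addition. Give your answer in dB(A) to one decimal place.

72.5 dB(A)

Propagate each source to the receiver with L = L_ref − 20·log₁₀(r/r_ref), then add intensities.
packaged HVAC unit: 75.8 − 20·log₁₀(28.7/2.4) = 75.8 − 21.55 = 54.25 dB(A).
compressor: 81.4 − 20·log₁₀(13.1/4.5) = 81.4 − 9.28 = 72.12 dB(A).
conveyor drive: 81.7 − 20·log₁₀(52.3/4.8) = 81.7 − 20.75 = 60.95 dB(A).
Σ 10^(L/10) = 1.780e+07 → L_total = 10·log₁₀(1.780e+07) = 72.50 dB(A).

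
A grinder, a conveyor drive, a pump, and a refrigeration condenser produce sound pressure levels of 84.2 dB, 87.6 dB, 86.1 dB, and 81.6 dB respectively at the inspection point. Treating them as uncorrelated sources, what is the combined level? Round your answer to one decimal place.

Incoherent sources combine by intensity addition: L_total = 10·log₁₀(Σ 10^(L_i/10)).
Σ 10^(L/10) = 10^(84.2/10) + 10^(87.6/10) + 10^(86.1/10) + 10^(81.6/10) = 1.390e+09.
L_total = 10·log₁₀(1.390e+09) = 91.43 dB.

91.4 dB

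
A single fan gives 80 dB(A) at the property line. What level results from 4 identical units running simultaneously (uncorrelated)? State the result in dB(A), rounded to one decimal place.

With 4 equal, uncorrelated contributions the intensity is 4× that of one unit, giving a rise of 10·log₁₀ 4.
L_total = 80 + 10·log₁₀(4) = 80 + 6.021 = 86.02 dB(A).

86.0 dB(A)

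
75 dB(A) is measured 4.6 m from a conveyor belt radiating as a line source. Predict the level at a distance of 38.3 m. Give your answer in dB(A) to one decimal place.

65.8 dB(A)

Line-source attenuation: ΔL = 10·log₁₀(r₂/r₁) = 10·log₁₀(38.3/4.6) = 9.204 dB.
L₂ = 75 − 10·log₁₀(38.3/4.6) = 75 − 9.204 = 65.80 dB(A).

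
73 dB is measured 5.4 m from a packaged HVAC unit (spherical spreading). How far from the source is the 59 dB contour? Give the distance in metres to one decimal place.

27.1 m

Point-source spreading drops the level by 20·log₁₀(r₂/r₁); inverting, r₂/r₁ = 10^(ΔL/20).
r₂ = 5.4·10^((73−59)/20) = 5.4·10^(14.0/20) = 27.06 m.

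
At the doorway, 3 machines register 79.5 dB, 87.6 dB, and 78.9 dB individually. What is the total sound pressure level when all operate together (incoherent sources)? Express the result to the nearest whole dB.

Incoherent sources combine by intensity addition: L_total = 10·log₁₀(Σ 10^(L_i/10)).
Σ 10^(L/10) = 10^(79.5/10) + 10^(87.6/10) + 10^(78.9/10) = 7.422e+08.
L_total = 10·log₁₀(7.422e+08) = 88.71 dB.

89 dB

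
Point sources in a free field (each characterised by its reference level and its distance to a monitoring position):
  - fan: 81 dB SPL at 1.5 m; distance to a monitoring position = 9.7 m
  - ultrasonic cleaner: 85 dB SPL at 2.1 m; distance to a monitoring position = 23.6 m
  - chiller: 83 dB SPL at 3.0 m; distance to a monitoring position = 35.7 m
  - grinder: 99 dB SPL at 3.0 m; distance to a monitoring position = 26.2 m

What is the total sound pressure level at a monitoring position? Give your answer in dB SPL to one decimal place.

Propagate each source to the receiver with L = L_ref − 20·log₁₀(r/r_ref), then add intensities.
fan: 81 − 20·log₁₀(9.7/1.5) = 81 − 16.21 = 64.79 dB SPL.
ultrasonic cleaner: 85 − 20·log₁₀(23.6/2.1) = 85 − 21.01 = 63.99 dB SPL.
chiller: 83 − 20·log₁₀(35.7/3.0) = 83 − 21.51 = 61.49 dB SPL.
grinder: 99 − 20·log₁₀(26.2/3.0) = 99 − 18.82 = 80.18 dB SPL.
Σ 10^(L/10) = 1.111e+08 → L_total = 10·log₁₀(1.111e+08) = 80.46 dB SPL.

80.5 dB SPL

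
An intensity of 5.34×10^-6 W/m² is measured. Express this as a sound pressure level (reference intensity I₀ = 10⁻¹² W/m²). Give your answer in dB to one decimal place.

I/I₀ = 5.34×10^-6/10⁻¹² = 5.34×10^6, and L = 10·log₁₀(I/I₀).
L = 10·(0.7275 + 6) = 67.28 dB.

67.3 dB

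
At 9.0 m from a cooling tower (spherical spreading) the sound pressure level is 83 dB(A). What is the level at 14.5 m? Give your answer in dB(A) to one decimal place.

78.9 dB(A)

Point-source attenuation: ΔL = 20·log₁₀(r₂/r₁) = 20·log₁₀(14.5/9.0) = 4.143 dB.
L₂ = 83 − 20·log₁₀(14.5/9.0) = 83 − 4.143 = 78.86 dB(A).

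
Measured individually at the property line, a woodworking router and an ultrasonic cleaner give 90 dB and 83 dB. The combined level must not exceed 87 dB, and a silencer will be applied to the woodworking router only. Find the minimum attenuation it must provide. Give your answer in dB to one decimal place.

Fixed contribution from the other source: Σ 10^(L/10) = 10^(83/10) = 1.995e+08 (83.00 dB).
The limit corresponds to 10^(87/10) = 5.012e+08; subtracting the fixed part leaves 3.017e+08 for the woodworking router, i.e. 84.80 dB.
So the woodworking router must be reduced from 90 to 84.80 dB: IL = 5.20 dB.

5.2 dB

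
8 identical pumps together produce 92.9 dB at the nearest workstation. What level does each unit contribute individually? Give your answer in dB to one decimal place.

83.9 dB

Dividing the total intensity by 8 lowers the level by 10·log₁₀ 8 = 9.031 dB: L₁ = 92.9 − 9.031.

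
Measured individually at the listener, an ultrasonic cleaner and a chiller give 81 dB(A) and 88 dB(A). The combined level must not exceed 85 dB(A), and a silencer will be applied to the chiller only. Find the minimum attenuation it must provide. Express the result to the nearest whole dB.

Everything except the chiller sums to 10^(81/10) = 1.259e+08 in linear terms, 81.00 dB(A).
The limit corresponds to 10^(85/10) = 3.162e+08; subtracting the fixed part leaves 1.903e+08 for the chiller, i.e. 82.80 dB(A).
So the chiller must be reduced from 88 to 82.80 dB(A): IL = 5.20 dB.

5 dB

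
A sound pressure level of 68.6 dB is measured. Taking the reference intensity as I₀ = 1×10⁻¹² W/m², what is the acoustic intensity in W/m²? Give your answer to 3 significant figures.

I = I₀·10^(L/10) = 10⁻¹² × 10^(68.6/10) = 10^(-5.140).

7.24e-06 W/m²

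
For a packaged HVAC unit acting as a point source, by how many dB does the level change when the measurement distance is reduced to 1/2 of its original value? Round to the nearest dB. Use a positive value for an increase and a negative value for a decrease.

A point source loses 6 dB per doubling of distance; generally ΔL = −20·log₁₀(r₂/r₁).
ΔL = −20·log₁₀(0.5) = +6.02 dB.

+6 dB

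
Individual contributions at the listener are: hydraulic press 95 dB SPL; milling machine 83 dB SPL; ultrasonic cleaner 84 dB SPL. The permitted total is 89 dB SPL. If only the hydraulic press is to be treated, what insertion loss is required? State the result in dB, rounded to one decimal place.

The untreated sources together contribute 10^(83/10) + 10^(84/10) = 4.507e+08, i.e. 86.54 dB SPL.
To meet 89 dB SPL overall, the treated hydraulic press may contribute at most 10^(89/10) − 4.507e+08 = 3.436e+08, i.e. 85.36 dB SPL.
Required insertion loss = 95 − 85.36 = 9.64 dB.

9.6 dB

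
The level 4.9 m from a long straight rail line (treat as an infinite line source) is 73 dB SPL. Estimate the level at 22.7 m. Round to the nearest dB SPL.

Line-source attenuation: ΔL = 10·log₁₀(r₂/r₁) = 10·log₁₀(22.7/4.9) = 6.658 dB.
L₂ = 73 − 10·log₁₀(22.7/4.9) = 73 − 6.658 = 66.34 dB SPL.

66 dB SPL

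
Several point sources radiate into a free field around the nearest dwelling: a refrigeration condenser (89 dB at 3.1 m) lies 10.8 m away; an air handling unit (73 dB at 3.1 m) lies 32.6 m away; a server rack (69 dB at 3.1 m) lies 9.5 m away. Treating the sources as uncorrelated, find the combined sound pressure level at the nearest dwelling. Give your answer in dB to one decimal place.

78.2 dB

Propagate each source to the receiver with L = L_ref − 20·log₁₀(r/r_ref), then add intensities.
refrigeration condenser: 89 − 20·log₁₀(10.8/3.1) = 89 − 10.84 = 78.16 dB.
air handling unit: 73 − 20·log₁₀(32.6/3.1) = 73 − 20.44 = 52.56 dB.
server rack: 69 − 20·log₁₀(9.5/3.1) = 69 − 9.73 = 59.27 dB.
Σ 10^(L/10) = 6.647e+07 → L_total = 10·log₁₀(6.647e+07) = 78.23 dB.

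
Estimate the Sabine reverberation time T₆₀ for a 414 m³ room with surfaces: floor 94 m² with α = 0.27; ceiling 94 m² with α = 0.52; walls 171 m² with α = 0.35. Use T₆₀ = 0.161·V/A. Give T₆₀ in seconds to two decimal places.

Total absorption A = 94·0.27 + 94·0.52 + 171·0.35 = 134.11 m² sabins.
T₆₀ = 0.161 × 414 / 134.11 = 0.497 s.

0.50 s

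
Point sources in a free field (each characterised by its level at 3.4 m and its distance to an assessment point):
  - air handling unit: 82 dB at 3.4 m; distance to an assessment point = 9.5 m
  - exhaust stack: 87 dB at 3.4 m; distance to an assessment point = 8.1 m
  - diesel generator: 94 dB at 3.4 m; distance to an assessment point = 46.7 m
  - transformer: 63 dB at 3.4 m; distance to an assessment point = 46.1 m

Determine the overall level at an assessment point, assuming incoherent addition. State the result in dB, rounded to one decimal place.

Propagate each source to the receiver with L = L_ref − 20·log₁₀(r/r_ref), then add intensities.
air handling unit: 82 − 20·log₁₀(9.5/3.4) = 82 − 8.92 = 73.08 dB.
exhaust stack: 87 − 20·log₁₀(8.1/3.4) = 87 − 7.54 = 79.46 dB.
diesel generator: 94 − 20·log₁₀(46.7/3.4) = 94 − 22.76 = 71.24 dB.
transformer: 63 − 20·log₁₀(46.1/3.4) = 63 − 22.64 = 40.36 dB.
Σ 10^(L/10) = 1.219e+08 → L_total = 10·log₁₀(1.219e+08) = 80.86 dB.

80.9 dB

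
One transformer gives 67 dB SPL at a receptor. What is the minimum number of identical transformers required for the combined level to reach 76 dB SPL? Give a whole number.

8

Need L₁ + 10·log₁₀ N ≥ 76, i.e. log₁₀ N ≥ 0.90.
N ≥ 10^(9.0/10) = 7.943, so N = 8.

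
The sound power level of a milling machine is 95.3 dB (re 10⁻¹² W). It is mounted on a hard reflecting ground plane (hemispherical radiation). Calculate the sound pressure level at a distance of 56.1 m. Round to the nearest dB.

52 dB

L_p = L_w − 10·log₁₀(2π·r²) with r = 56.1 m.
2π·r² = 1.977e+04 m², 10·log₁₀ of that is 42.961 dB.
L_p = 95.3 − 42.961 = 52.34 dB.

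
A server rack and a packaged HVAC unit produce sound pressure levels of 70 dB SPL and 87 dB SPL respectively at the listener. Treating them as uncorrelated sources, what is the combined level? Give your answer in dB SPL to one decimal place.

87.1 dB SPL

Incoherent sources combine by intensity addition: L_total = 10·log₁₀(Σ 10^(L_i/10)).
Σ 10^(L/10) = 10^(70/10) + 10^(87/10) = 5.112e+08.
L_total = 10·log₁₀(5.112e+08) = 87.09 dB SPL.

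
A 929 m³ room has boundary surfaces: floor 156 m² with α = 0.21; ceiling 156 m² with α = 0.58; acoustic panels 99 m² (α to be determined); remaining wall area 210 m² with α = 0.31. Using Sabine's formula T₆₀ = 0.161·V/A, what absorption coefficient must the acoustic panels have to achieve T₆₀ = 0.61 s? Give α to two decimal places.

0.57

From T₆₀ = 0.161·V/A, the target T₆₀ = 0.61 s needs A = 0.161·929/0.61 = 245.20 m².
Absorption from the other surfaces = 156·0.21 + 156·0.58 + 210·0.31 = 188.34 m², so the acoustic panels must supply 56.86 m² over 99 m².
α = 56.86/99 = 0.574.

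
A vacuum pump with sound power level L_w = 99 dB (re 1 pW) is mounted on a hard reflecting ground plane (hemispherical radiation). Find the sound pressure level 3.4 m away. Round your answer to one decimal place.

80.4 dB

L_p = L_w − 10·log₁₀(2π·r²) with r = 3.4 m.
2π·r² = 72.63 m², 10·log₁₀ of that is 18.611 dB.
L_p = 99 − 18.611 = 80.39 dB.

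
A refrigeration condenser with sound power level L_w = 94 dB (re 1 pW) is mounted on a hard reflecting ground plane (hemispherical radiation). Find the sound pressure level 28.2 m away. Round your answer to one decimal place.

L_p = L_w − 10·log₁₀(2π·r²) with r = 28.2 m.
2π·r² = 4997 m², 10·log₁₀ of that is 36.987 dB.
L_p = 94 − 36.987 = 57.01 dB.

57.0 dB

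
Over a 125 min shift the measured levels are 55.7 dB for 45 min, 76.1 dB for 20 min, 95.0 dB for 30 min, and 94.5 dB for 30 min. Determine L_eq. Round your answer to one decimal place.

Weight each interval's intensity by its duration and average over T = 125 min:
Σ tᵢ·10^(Lᵢ/10) = 45·10^(55.7/10) + 20·10^(76.1/10) + 30·10^(95.0/10) + 30·10^(94.5/10) = 1.803e+11.
L_eq = 10·log₁₀(1.803e+11/125) = 91.59 dB.

91.6 dB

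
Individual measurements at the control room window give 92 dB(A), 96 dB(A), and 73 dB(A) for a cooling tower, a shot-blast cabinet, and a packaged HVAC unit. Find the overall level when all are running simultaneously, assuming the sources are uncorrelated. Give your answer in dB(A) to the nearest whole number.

For uncorrelated sources the intensities add, so convert each level to linear form, sum, and take 10·log₁₀ of the total.
Σ 10^(L/10) = 10^(92/10) + 10^(96/10) + 10^(73/10) = 5.586e+09.
L_total = 10·log₁₀(5.586e+09) = 97.47 dB(A).

97 dB(A)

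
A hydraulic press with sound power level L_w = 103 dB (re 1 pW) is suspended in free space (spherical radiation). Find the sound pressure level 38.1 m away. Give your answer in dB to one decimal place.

60.4 dB

Free-field spherical radiation: L_p = L_w − 10·log₁₀(4π·r²), r = 38.1 m.
4π·r² = 1.824e+04 m², 10·log₁₀ of that is 42.611 dB.
L_p = 103 − 42.611 = 60.39 dB.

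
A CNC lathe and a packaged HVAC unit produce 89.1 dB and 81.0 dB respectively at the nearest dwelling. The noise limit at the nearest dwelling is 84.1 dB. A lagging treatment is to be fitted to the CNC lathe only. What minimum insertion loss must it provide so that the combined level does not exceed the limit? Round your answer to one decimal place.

Fixed contribution from the other source: Σ 10^(L/10) = 10^(81.0/10) = 1.259e+08 (81.00 dB).
The limit corresponds to 10^(84.1/10) = 2.570e+08; subtracting the fixed part leaves 1.311e+08 for the CNC lathe, i.e. 81.18 dB.
So the CNC lathe must be reduced from 89.1 to 81.18 dB: IL = 7.92 dB.

7.9 dB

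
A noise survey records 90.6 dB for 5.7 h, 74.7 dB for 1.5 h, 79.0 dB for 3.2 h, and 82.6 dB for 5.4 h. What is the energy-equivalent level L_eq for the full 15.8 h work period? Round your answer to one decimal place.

86.9 dB

The energy average is taken in the linear domain: L_eq = 10·log₁₀[(Σ tᵢ·10^(Lᵢ/10))/T], T = 15.8 h.
Σ tᵢ·10^(Lᵢ/10) = 5.7·10^(90.6/10) + 1.5·10^(74.7/10) + 3.2·10^(79.0/10) + 5.4·10^(82.6/10) = 7.826e+09.
L_eq = 10·log₁₀(7.826e+09/15.8) = 86.95 dB.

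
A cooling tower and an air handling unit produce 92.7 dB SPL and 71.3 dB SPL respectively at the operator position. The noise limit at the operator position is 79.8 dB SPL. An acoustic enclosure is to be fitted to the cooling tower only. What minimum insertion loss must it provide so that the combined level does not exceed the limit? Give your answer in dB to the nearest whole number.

Everything except the cooling tower sums to 10^(71.3/10) = 1.349e+07 in linear terms, 71.30 dB SPL.
To meet 79.8 dB SPL overall, the treated cooling tower may contribute at most 10^(79.8/10) − 1.349e+07 = 8.201e+07, i.e. 79.14 dB SPL.
Required insertion loss = 92.7 − 79.14 = 13.56 dB.

14 dB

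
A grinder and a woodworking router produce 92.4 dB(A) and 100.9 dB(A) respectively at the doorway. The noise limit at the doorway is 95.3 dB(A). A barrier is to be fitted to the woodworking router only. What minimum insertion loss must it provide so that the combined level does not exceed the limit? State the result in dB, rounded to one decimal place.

8.7 dB

Everything except the woodworking router sums to 10^(92.4/10) = 1.738e+09 in linear terms, 92.40 dB(A).
To meet 95.3 dB(A) overall, the treated woodworking router may contribute at most 10^(95.3/10) − 1.738e+09 = 1.651e+09, i.e. 92.18 dB(A).
So the woodworking router must be reduced from 100.9 to 92.18 dB(A): IL = 8.72 dB.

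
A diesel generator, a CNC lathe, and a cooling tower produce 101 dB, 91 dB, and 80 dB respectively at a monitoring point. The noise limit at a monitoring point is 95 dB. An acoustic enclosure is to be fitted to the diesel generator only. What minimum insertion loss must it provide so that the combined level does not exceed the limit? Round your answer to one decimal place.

8.4 dB

Everything except the diesel generator sums to 10^(91/10) + 10^(80/10) = 1.359e+09 in linear terms, 91.33 dB.
To meet 95 dB overall, the treated diesel generator may contribute at most 10^(95/10) − 1.359e+09 = 1.803e+09, i.e. 92.56 dB.
Required insertion loss = 101 − 92.56 = 8.44 dB.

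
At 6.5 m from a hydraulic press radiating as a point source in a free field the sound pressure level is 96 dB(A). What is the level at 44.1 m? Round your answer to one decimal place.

Point-source attenuation: ΔL = 20·log₁₀(r₂/r₁) = 20·log₁₀(44.1/6.5) = 16.631 dB.
L₂ = 96 − 20·log₁₀(44.1/6.5) = 96 − 16.631 = 79.37 dB(A).

79.4 dB(A)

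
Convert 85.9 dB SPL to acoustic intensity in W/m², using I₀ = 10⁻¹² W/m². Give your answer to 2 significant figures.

0.00039 W/m²

L = 10·log₁₀(I/I₀) ⇒ I = I₀·10^(L/10) = 10⁻¹² × 10^8.59.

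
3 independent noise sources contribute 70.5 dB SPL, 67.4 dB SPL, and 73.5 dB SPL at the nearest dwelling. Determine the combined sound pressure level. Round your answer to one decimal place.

For uncorrelated sources the intensities add, so convert each level to linear form, sum, and take 10·log₁₀ of the total.
Σ 10^(L/10) = 10^(70.5/10) + 10^(67.4/10) + 10^(73.5/10) = 3.910e+07.
L_total = 10·log₁₀(3.910e+07) = 75.92 dB SPL.

75.9 dB SPL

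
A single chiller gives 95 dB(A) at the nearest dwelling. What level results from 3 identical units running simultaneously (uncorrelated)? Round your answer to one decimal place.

With 3 equal, uncorrelated contributions the intensity is 3× that of one unit, giving a rise of 10·log₁₀ 3.
L_total = 95 + 10·log₁₀(3) = 95 + 4.771 = 99.77 dB(A).

99.8 dB(A)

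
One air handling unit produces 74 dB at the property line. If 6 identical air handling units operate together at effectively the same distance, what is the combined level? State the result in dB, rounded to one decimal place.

81.8 dB

L_total = L₁ + 10·log₁₀ N for N identical incoherent sources.
L_total = 74 + 10·log₁₀(6) = 74 + 7.782 = 81.78 dB.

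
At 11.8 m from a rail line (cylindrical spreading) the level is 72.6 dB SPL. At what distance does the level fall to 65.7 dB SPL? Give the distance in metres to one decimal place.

57.8 m

The 6.9 dB drop corresponds to a distance ratio of 10^(6.9/10) for a line source.
r₂ = 11.8·10^((72.6−65.7)/10) = 11.8·10^(6.9/10) = 57.79 m.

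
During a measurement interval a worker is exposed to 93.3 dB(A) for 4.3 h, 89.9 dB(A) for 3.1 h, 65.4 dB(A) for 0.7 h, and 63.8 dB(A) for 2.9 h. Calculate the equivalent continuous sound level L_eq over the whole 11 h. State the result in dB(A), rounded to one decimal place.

90.5 dB(A)

L_eq = 10·log₁₀[(1/T)·Σ tᵢ·10^(Lᵢ/10)] with T = 11 h.
Σ tᵢ·10^(Lᵢ/10) = 4.3·10^(93.3/10) + 3.1·10^(89.9/10) + 0.7·10^(65.4/10) + 2.9·10^(63.8/10) = 1.223e+10.
L_eq = 10·log₁₀(1.223e+10/11) = 90.46 dB(A).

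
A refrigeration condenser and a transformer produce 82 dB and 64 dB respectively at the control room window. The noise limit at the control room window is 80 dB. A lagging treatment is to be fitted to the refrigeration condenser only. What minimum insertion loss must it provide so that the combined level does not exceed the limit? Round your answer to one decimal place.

The untreated sources together contribute 10^(64/10) = 2.512e+06, i.e. 64.00 dB.
The limit corresponds to 10^(80/10) = 1.000e+08; subtracting the fixed part leaves 9.749e+07 for the refrigeration condenser, i.e. 79.89 dB.
So the refrigeration condenser must be reduced from 82 to 79.89 dB: IL = 2.11 dB.

2.1 dB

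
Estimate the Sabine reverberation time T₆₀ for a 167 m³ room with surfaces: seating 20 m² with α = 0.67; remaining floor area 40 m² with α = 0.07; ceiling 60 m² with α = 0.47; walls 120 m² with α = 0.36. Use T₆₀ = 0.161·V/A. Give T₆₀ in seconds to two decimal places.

0.31 s

A = Σ Sᵢαᵢ = 20·0.67 + 40·0.07 + 60·0.47 + 120·0.36 = 87.60 m².
T₆₀ = 0.161 × 167 / 87.60 = 0.307 s.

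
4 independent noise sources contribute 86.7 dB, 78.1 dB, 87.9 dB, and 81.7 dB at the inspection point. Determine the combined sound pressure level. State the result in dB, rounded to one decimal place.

91.1 dB

Incoherent sources combine by intensity addition: L_total = 10·log₁₀(Σ 10^(L_i/10)).
Σ 10^(L/10) = 10^(86.7/10) + 10^(78.1/10) + 10^(87.9/10) + 10^(81.7/10) = 1.297e+09.
L_total = 10·log₁₀(1.297e+09) = 91.13 dB.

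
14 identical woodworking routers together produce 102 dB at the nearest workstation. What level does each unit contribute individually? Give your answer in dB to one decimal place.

90.5 dB

14 equal contributions raise the level by 10·log₁₀ 14 = 11.461 dB, so each unit alone gives 102 − 11.461.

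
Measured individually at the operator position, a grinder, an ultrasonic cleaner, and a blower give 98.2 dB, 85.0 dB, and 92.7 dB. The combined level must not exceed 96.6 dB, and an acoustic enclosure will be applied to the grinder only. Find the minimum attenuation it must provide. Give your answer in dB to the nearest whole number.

4 dB

Fixed contribution from the other sources: Σ 10^(L/10) = 10^(85.0/10) + 10^(92.7/10) = 2.178e+09 (93.38 dB).
To meet 96.6 dB overall, the treated grinder may contribute at most 10^(96.6/10) − 2.178e+09 = 2.393e+09, i.e. 93.79 dB.
Required insertion loss = 98.2 − 93.79 = 4.41 dB.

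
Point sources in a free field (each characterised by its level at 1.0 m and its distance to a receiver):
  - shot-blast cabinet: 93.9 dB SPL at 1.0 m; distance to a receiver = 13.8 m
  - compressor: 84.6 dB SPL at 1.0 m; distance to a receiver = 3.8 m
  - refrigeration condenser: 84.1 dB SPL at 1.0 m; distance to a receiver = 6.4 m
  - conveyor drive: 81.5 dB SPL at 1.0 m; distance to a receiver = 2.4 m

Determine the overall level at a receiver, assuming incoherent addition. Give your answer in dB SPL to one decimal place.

78.0 dB SPL

Propagate each source to the receiver with L = L_ref − 20·log₁₀(r/r_ref), then add intensities.
shot-blast cabinet: 93.9 − 20·log₁₀(13.8/1.0) = 93.9 − 22.80 = 71.10 dB SPL.
compressor: 84.6 − 20·log₁₀(3.8/1.0) = 84.6 − 11.60 = 73.00 dB SPL.
refrigeration condenser: 84.1 − 20·log₁₀(6.4/1.0) = 84.1 − 16.12 = 67.98 dB SPL.
conveyor drive: 81.5 − 20·log₁₀(2.4/1.0) = 81.5 − 7.60 = 73.90 dB SPL.
Σ 10^(L/10) = 6.366e+07 → L_total = 10·log₁₀(6.366e+07) = 78.04 dB SPL.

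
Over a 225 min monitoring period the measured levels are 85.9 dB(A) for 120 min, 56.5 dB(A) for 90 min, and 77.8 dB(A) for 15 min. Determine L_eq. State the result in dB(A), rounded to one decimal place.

Weight each interval's intensity by its duration and average over T = 225 min:
Σ tᵢ·10^(Lᵢ/10) = 120·10^(85.9/10) + 90·10^(56.5/10) + 15·10^(77.8/10) = 4.763e+10.
L_eq = 10·log₁₀(4.763e+10/225) = 83.26 dB(A).

83.3 dB(A)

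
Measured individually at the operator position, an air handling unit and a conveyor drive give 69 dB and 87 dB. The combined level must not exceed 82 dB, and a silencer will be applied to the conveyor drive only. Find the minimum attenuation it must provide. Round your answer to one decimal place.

The untreated sources together contribute 10^(69/10) = 7.943e+06, i.e. 69.00 dB.
To meet 82 dB overall, the treated conveyor drive may contribute at most 10^(82/10) − 7.943e+06 = 1.505e+08, i.e. 81.78 dB.
So the conveyor drive must be reduced from 87 to 81.78 dB: IL = 5.22 dB.

5.2 dB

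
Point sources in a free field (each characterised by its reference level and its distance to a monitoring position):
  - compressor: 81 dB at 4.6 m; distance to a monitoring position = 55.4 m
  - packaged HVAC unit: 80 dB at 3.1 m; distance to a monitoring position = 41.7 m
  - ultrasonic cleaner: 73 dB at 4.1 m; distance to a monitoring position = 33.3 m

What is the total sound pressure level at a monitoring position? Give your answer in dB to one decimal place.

62.4 dB

First find each source's level at the receiver (point-source: −20·log₁₀(r/r_ref)), then combine on an intensity basis.
compressor: 81 − 20·log₁₀(55.4/4.6) = 81 − 21.62 = 59.38 dB.
packaged HVAC unit: 80 − 20·log₁₀(41.7/3.1) = 80 − 22.58 = 57.42 dB.
ultrasonic cleaner: 73 − 20·log₁₀(33.3/4.1) = 73 − 18.19 = 54.81 dB.
Σ 10^(L/10) = 1.723e+06 → L_total = 10·log₁₀(1.723e+06) = 62.36 dB.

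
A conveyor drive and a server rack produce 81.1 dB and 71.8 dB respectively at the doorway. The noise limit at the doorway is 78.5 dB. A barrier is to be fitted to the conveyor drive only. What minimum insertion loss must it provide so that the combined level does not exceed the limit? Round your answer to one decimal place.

The untreated sources together contribute 10^(71.8/10) = 1.514e+07, i.e. 71.80 dB.
The limit corresponds to 10^(78.5/10) = 7.079e+07; subtracting the fixed part leaves 5.566e+07 for the conveyor drive, i.e. 77.46 dB.
Required insertion loss = 81.1 − 77.46 = 3.64 dB.

3.6 dB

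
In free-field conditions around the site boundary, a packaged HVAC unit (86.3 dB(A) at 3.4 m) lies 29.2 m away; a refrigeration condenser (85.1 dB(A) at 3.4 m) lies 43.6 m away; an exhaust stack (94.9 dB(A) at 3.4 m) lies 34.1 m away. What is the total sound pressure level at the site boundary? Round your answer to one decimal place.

75.9 dB(A)

First find each source's level at the receiver (point-source: −20·log₁₀(r/r_ref)), then combine on an intensity basis.
packaged HVAC unit: 86.3 − 20·log₁₀(29.2/3.4) = 86.3 − 18.68 = 67.62 dB(A).
refrigeration condenser: 85.1 − 20·log₁₀(43.6/3.4) = 85.1 − 22.16 = 62.94 dB(A).
exhaust stack: 94.9 − 20·log₁₀(34.1/3.4) = 94.9 − 20.03 = 74.87 dB(A).
Σ 10^(L/10) = 3.847e+07 → L_total = 10·log₁₀(3.847e+07) = 75.85 dB(A).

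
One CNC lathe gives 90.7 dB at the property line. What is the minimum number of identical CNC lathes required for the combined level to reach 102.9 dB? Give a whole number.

17

The shortfall is 102.9 − 90.7 = 12.2 dB, and N units add 10·log₁₀ N, so need 10·log₁₀ N ≥ 12.2.
N ≥ 10^(12.2/10) = 16.596, so N = 17.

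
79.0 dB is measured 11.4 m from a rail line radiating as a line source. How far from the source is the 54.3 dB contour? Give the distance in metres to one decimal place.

Line-source spreading drops the level by 10·log₁₀(r₂/r₁); inverting, r₂/r₁ = 10^(ΔL/10).
r₂ = 11.4·10^((79.0−54.3)/10) = 11.4·10^(24.7/10) = 3364.38 m.

3364.4 m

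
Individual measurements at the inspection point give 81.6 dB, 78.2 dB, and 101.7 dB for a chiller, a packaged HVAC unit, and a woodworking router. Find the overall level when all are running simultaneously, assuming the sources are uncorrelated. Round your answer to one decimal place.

Incoherent sources combine by intensity addition: L_total = 10·log₁₀(Σ 10^(L_i/10)).
Σ 10^(L/10) = 10^(81.6/10) + 10^(78.2/10) + 10^(101.7/10) = 1.500e+10.
L_total = 10·log₁₀(1.500e+10) = 101.76 dB.

101.8 dB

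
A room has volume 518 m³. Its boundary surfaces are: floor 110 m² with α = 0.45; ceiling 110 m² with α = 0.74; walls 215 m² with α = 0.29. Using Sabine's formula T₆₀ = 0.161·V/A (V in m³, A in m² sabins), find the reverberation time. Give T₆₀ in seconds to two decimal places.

0.43 s

A = Σ Sᵢαᵢ = 110·0.45 + 110·0.74 + 215·0.29 = 193.25 m².
T₆₀ = 0.161·V/A = 0.161·518/193.25 = 0.432 s.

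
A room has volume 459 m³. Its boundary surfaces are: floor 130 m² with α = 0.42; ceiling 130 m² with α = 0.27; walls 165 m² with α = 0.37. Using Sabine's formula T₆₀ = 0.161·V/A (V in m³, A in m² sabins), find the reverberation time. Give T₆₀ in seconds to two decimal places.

0.49 s

A = Σ Sᵢαᵢ = 130·0.42 + 130·0.27 + 165·0.37 = 150.75 m².
T₆₀ = 0.161·V/A = 0.161·459/150.75 = 0.490 s.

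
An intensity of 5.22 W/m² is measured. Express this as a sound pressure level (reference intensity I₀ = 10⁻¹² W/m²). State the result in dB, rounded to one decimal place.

127.2 dB

I/I₀ = 5.22/10⁻¹² = 5.22×10^12, and L = 10·log₁₀(I/I₀).
L = 10·(0.7177 + 12) = 127.18 dB.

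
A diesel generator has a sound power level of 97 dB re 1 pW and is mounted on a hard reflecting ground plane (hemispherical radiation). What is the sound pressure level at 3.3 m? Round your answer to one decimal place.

L_p = L_w − 10·log₁₀(2π·r²) with r = 3.3 m.
2π·r² = 68.42 m², 10·log₁₀ of that is 18.352 dB.
L_p = 97 − 18.352 = 78.65 dB.

78.6 dB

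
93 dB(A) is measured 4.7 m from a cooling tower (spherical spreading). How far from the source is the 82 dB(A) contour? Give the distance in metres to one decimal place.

16.7 m

For a point source L₁ − L₂ = 20·log₁₀(r₂/r₁), so r₂ = r₁·10^((L₁−L₂)/20).
r₂ = 4.7·10^((93−82)/20) = 4.7·10^(11.0/20) = 16.68 m.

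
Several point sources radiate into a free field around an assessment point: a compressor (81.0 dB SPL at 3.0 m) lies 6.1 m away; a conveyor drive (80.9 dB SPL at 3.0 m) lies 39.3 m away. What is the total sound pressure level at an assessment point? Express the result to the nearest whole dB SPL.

Apply inverse-square spreading to bring every level to the receiver, then sum 10^(L/10).
compressor: 81.0 − 20·log₁₀(6.1/3.0) = 81.0 − 6.16 = 74.84 dB SPL.
conveyor drive: 80.9 − 20·log₁₀(39.3/3.0) = 80.9 − 22.35 = 58.55 dB SPL.
Σ 10^(L/10) = 3.117e+07 → L_total = 10·log₁₀(3.117e+07) = 74.94 dB SPL.

75 dB SPL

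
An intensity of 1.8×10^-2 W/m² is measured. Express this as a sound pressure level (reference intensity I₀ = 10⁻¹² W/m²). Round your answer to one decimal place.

I/I₀ = 1.8×10^-2/10⁻¹² = 1.8×10^10, and L = 10·log₁₀(I/I₀).
L = 10·(0.2553 + 10) = 102.55 dB.

102.6 dB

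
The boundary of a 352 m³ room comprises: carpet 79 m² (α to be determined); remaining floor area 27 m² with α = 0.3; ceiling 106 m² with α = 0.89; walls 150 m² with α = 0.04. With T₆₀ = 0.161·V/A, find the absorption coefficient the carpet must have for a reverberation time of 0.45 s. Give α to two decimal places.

From T₆₀ = 0.161·V/A, the target T₆₀ = 0.45 s needs A = 0.161·352/0.45 = 125.94 m².
Absorption from the other surfaces = 27·0.3 + 106·0.89 + 150·0.04 = 108.44 m², so the carpet must supply 17.50 m² over 79 m².
α = 17.50/79 = 0.221.

0.22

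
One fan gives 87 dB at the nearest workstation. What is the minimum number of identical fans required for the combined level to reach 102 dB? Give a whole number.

Need L₁ + 10·log₁₀ N ≥ 102, i.e. log₁₀ N ≥ 1.50.
N ≥ 10^(15.0/10) = 31.623, so N = 32.

32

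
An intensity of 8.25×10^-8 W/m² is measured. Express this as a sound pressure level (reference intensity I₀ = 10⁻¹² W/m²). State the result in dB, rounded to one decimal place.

I/I₀ = 8.25×10^-8/10⁻¹² = 8.25×10^4, and L = 10·log₁₀(I/I₀).
L = 10·(0.9165 + 4) = 49.16 dB.

49.2 dB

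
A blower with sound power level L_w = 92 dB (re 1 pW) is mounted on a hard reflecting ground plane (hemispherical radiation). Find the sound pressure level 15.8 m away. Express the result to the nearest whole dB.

The power spreads over a hemisphere of area 2π·r², so L_p = L_w − 10·log₁₀(2π·r²).
2π·r² = 1569 m², 10·log₁₀ of that is 31.955 dB.
L_p = 92 − 31.955 = 60.05 dB.

60 dB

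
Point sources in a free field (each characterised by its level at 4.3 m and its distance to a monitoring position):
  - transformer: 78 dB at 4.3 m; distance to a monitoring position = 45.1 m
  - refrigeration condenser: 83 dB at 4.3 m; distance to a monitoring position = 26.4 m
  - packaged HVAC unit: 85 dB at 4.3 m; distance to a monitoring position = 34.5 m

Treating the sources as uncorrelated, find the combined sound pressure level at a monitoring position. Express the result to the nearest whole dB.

70 dB

Propagate each source to the receiver with L = L_ref − 20·log₁₀(r/r_ref), then add intensities.
transformer: 78 − 20·log₁₀(45.1/4.3) = 78 − 20.41 = 57.59 dB.
refrigeration condenser: 83 − 20·log₁₀(26.4/4.3) = 83 − 15.76 = 67.24 dB.
packaged HVAC unit: 85 − 20·log₁₀(34.5/4.3) = 85 − 18.09 = 66.91 dB.
Σ 10^(L/10) = 1.078e+07 → L_total = 10·log₁₀(1.078e+07) = 70.33 dB.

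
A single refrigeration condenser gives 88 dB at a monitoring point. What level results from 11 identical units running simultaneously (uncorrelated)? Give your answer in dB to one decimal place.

N identical incoherent sources raise the level by 10·log₁₀ N.
L_total = 88 + 10·log₁₀(11) = 88 + 10.414 = 98.41 dB.

98.4 dB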